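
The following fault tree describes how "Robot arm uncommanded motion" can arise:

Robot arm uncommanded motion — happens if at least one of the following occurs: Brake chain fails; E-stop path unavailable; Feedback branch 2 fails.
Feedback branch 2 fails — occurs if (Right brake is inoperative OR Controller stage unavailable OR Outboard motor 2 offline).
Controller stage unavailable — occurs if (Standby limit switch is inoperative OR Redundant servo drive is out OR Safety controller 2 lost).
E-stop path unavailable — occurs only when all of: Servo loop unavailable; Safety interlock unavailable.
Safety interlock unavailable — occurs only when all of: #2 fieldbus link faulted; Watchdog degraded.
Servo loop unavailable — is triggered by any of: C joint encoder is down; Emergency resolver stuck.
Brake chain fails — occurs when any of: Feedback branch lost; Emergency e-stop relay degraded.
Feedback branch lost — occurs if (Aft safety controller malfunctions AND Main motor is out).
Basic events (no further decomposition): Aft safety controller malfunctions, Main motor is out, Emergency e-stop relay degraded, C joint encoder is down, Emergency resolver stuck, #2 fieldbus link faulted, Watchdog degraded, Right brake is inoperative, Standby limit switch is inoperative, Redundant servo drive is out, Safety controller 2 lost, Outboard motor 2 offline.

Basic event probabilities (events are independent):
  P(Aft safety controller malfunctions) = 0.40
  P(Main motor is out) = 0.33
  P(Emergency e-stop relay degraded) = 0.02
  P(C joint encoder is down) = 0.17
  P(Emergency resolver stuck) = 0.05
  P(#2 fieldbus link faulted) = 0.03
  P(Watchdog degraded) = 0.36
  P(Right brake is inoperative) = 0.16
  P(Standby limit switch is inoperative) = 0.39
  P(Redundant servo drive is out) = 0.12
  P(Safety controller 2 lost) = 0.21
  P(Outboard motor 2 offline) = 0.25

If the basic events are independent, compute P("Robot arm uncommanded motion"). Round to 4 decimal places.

P(Feedback branch lost) [AND] = 0.40 × 0.33 = 0.132000
P(Brake chain fails) [OR] = 1 − (1−0.132000) × (1−0.02) = 0.149360
P(Servo loop unavailable) [OR] = 1 − (1−0.17) × (1−0.05) = 0.211500
P(Safety interlock unavailable) [AND] = 0.03 × 0.36 = 0.010800
P(E-stop path unavailable) [AND] = 0.211500 × 0.010800 = 0.002284
P(Controller stage unavailable) [OR] = 1 − (1−0.39) × (1−0.12) × (1−0.21) = 0.575928
P(Feedback branch 2 fails) [OR] = 1 − (1−0.16) × (1−0.575928) × (1−0.25) = 0.732835
P(Robot arm uncommanded motion) [OR] = 1 − (1−0.149360) × (1−0.002284) × (1−0.732835) = 0.773258
Rounded to 4 decimal places: P(Robot arm uncommanded motion) ≈ 0.7733.

0.7733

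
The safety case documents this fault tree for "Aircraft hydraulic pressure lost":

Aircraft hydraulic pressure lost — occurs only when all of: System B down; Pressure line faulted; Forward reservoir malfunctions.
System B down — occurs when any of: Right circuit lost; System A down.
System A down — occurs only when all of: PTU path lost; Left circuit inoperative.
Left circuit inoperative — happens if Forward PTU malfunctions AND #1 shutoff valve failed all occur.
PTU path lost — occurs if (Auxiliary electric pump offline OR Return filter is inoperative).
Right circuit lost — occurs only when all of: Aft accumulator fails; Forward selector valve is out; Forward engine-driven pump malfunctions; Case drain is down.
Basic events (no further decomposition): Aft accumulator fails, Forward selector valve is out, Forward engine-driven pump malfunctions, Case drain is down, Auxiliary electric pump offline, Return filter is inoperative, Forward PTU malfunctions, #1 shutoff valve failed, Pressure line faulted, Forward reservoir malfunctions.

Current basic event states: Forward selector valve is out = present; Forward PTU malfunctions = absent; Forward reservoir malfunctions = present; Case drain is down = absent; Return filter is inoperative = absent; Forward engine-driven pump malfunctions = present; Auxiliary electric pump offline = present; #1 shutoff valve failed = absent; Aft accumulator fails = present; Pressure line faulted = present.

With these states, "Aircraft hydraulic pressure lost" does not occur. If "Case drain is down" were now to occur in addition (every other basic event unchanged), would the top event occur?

Yes

Counterfactual: set "Case drain is down" to occurred.
Right circuit lost [AND]: Aft accumulator fails=occurs, Forward selector valve is out=occurs, Forward engine-driven pump malfunctions=occurs, Case drain is down=occurs → all inputs occur → occurs.
PTU path lost [OR]: Auxiliary electric pump offline=occurs, Return filter is inoperative=not → at least one input occurs → occurs.
Left circuit inoperative [AND]: Forward PTU malfunctions=not, #1 shutoff valve failed=not → not all inputs occur → does not occur.
System A down [AND]: PTU path lost=occurs, Left circuit inoperative=not → not all inputs occur → does not occur.
System B down [OR]: Right circuit lost=occurs, System A down=not → at least one input occurs → occurs.
Aircraft hydraulic pressure lost [AND]: System B down=occurs, Pressure line faulted=occurs, Forward reservoir malfunctions=occurs → all inputs occur → occurs.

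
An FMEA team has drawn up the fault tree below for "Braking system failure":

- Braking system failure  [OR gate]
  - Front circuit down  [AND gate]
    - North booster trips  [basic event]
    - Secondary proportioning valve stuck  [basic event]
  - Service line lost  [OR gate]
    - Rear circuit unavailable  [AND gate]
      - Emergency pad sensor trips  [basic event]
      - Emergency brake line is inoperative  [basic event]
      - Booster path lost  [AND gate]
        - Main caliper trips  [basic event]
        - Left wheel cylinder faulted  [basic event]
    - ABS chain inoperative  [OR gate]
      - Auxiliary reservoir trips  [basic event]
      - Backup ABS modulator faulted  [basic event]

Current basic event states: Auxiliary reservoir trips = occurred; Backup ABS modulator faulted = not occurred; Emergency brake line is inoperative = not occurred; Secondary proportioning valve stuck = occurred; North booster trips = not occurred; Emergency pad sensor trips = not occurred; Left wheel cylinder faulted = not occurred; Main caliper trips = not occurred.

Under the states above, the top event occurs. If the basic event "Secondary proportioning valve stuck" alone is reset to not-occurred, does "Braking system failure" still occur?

Yes

Counterfactual: set "Secondary proportioning valve stuck" to not occurred.
Front circuit down [AND]: North booster trips=not, Secondary proportioning valve stuck=not → not all inputs occur → does not occur.
Booster path lost [AND]: Main caliper trips=not, Left wheel cylinder faulted=not → not all inputs occur → does not occur.
Rear circuit unavailable [AND]: Emergency pad sensor trips=not, Emergency brake line is inoperative=not, Booster path lost=not → not all inputs occur → does not occur.
ABS chain inoperative [OR]: Auxiliary reservoir trips=occurs, Backup ABS modulator faulted=not → at least one input occurs → occurs.
Service line lost [OR]: Rear circuit unavailable=not, ABS chain inoperative=occurs → at least one input occurs → occurs.
Braking system failure [OR]: Front circuit down=not, Service line lost=occurs → at least one input occurs → occurs.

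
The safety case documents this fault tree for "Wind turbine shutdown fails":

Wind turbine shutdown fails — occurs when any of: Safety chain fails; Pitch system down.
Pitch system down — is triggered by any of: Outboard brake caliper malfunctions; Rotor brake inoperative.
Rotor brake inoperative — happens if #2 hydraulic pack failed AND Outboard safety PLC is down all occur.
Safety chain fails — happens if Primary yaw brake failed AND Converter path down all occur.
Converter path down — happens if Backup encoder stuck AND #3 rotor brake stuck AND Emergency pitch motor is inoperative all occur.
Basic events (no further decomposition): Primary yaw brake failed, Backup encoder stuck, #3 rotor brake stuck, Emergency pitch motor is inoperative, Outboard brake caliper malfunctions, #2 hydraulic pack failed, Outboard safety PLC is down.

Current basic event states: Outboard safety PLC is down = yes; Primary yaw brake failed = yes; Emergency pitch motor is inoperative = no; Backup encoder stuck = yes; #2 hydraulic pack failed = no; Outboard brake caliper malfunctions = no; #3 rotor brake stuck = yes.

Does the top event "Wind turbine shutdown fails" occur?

No

Converter path down [AND]: Backup encoder stuck=occurs, #3 rotor brake stuck=occurs, Emergency pitch motor is inoperative=not → not all inputs occur → does not occur.
Safety chain fails [AND]: Primary yaw brake failed=occurs, Converter path down=not → not all inputs occur → does not occur.
Rotor brake inoperative [AND]: #2 hydraulic pack failed=not, Outboard safety PLC is down=occurs → not all inputs occur → does not occur.
Pitch system down [OR]: Outboard brake caliper malfunctions=not, Rotor brake inoperative=not → no input occurs → does not occur.
Wind turbine shutdown fails [OR]: Safety chain fails=not, Pitch system down=not → no input occurs → does not occur.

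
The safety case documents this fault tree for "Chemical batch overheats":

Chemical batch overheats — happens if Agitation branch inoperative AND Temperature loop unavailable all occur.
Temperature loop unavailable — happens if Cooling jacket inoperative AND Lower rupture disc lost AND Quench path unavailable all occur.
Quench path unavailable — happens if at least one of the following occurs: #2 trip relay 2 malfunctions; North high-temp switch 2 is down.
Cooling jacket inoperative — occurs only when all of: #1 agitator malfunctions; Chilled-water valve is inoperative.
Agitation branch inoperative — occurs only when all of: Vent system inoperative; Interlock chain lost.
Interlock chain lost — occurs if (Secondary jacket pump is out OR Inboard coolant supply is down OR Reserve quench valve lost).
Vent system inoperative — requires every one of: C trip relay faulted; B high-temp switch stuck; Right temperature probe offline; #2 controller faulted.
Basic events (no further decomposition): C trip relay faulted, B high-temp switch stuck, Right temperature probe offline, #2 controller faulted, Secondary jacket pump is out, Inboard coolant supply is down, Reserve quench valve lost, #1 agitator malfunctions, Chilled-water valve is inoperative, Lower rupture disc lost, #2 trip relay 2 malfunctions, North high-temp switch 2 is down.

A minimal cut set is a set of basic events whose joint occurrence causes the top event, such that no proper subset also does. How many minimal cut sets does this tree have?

6

Vent system inoperative [AND]: one cut set from each child combined → 1 × 1 × 1 × 1 = 1 cut set(s).
Interlock chain lost [OR]: union of children's cut sets → 3 cut set(s).
Agitation branch inoperative [AND]: one cut set from each child combined → 1 × 3 = 3 cut set(s).
Cooling jacket inoperative [AND]: one cut set from each child combined → 1 × 1 = 1 cut set(s).
Quench path unavailable [OR]: union of children's cut sets → 2 cut set(s).
Temperature loop unavailable [AND]: one cut set from each child combined → 1 × 1 × 2 = 2 cut set(s).
Chemical batch overheats [AND]: one cut set from each child combined → 3 × 2 = 6 cut set(s).
Minimal cut sets: {#1 agitator malfunctions, #2 controller faulted, #2 trip relay 2 malfunctions, B high-temp switch stuck, C trip relay faulted, Chilled-water valve is inoperative, Lower rupture disc lost, Right temperature probe offline, Secondary jacket pump is out}; {#1 agitator malfunctions, #2 controller faulted, B high-temp switch stuck, C trip relay faulted, Chilled-water valve is inoperative, Lower rupture disc lost, North high-temp switch 2 is down, Right temperature probe offline, Secondary jacket pump is out}; {#1 agitator malfunctions, #2 controller faulted, #2 trip relay 2 malfunctions, B high-temp switch stuck, C trip relay faulted, Chilled-water valve is inoperative, Inboard coolant supply is down, Lower rupture disc lost, Right temperature probe offline}; {#1 agitator malfunctions, #2 controller faulted, B high-temp switch stuck, C trip relay faulted, Chilled-water valve is inoperative, Inboard coolant supply is down, Lower rupture disc lost, North high-temp switch 2 is down, Right temperature probe offline}; {#1 agitator malfunctions, #2 controller faulted, #2 trip relay 2 malfunctions, B high-temp switch stuck, C trip relay faulted, Chilled-water valve is inoperative, Lower rupture disc lost, Reserve quench valve lost, Right temperature probe offline}; {#1 agitator malfunctions, #2 controller faulted, B high-temp switch stuck, C trip relay faulted, Chilled-water valve is inoperative, Lower rupture disc lost, North high-temp switch 2 is down, Reserve quench valve lost, Right temperature probe offline}.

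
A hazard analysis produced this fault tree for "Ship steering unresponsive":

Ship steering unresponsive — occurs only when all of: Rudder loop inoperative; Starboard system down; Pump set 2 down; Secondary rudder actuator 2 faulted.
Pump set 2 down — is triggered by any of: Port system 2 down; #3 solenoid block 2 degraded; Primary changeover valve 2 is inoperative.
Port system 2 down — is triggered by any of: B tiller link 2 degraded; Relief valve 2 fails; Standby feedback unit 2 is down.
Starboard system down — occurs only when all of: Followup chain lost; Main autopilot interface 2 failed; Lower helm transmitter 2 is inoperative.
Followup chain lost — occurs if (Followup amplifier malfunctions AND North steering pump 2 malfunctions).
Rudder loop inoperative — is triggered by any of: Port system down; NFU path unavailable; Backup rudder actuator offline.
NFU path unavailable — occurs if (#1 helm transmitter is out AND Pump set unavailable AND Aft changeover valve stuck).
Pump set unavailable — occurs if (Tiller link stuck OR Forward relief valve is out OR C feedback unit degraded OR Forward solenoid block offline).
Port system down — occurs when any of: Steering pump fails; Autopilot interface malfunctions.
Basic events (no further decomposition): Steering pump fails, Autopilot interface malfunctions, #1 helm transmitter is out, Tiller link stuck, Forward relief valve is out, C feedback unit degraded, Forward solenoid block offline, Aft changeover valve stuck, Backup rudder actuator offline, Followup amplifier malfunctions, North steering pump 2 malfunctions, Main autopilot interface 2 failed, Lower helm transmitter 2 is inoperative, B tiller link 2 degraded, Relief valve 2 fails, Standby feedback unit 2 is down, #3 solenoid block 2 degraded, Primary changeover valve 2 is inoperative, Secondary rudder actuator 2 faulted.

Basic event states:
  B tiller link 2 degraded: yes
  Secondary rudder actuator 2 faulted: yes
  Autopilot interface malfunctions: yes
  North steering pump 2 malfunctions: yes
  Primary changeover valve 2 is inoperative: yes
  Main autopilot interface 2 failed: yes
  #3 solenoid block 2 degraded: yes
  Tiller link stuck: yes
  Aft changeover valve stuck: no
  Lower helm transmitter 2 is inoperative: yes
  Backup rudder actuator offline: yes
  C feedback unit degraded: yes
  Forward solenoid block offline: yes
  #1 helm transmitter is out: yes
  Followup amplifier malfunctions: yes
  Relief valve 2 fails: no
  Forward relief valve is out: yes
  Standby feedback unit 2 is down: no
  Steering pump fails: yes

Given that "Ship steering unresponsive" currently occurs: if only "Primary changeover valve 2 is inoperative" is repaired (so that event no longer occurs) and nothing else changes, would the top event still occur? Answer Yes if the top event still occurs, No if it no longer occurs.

Counterfactual: set "Primary changeover valve 2 is inoperative" to not occurred.
Port system down [OR]: Steering pump fails=occurs, Autopilot interface malfunctions=occurs → at least one input occurs → occurs.
Pump set unavailable [OR]: Tiller link stuck=occurs, Forward relief valve is out=occurs, C feedback unit degraded=occurs, Forward solenoid block offline=occurs → at least one input occurs → occurs.
NFU path unavailable [AND]: #1 helm transmitter is out=occurs, Pump set unavailable=occurs, Aft changeover valve stuck=not → not all inputs occur → does not occur.
Rudder loop inoperative [OR]: Port system down=occurs, NFU path unavailable=not, Backup rudder actuator offline=occurs → at least one input occurs → occurs.
Followup chain lost [AND]: Followup amplifier malfunctions=occurs, North steering pump 2 malfunctions=occurs → all inputs occur → occurs.
Starboard system down [AND]: Followup chain lost=occurs, Main autopilot interface 2 failed=occurs, Lower helm transmitter 2 is inoperative=occurs → all inputs occur → occurs.
Port system 2 down [OR]: B tiller link 2 degraded=occurs, Relief valve 2 fails=not, Standby feedback unit 2 is down=not → at least one input occurs → occurs.
Pump set 2 down [OR]: Port system 2 down=occurs, #3 solenoid block 2 degraded=occurs, Primary changeover valve 2 is inoperative=not → at least one input occurs → occurs.
Ship steering unresponsive [AND]: Rudder loop inoperative=occurs, Starboard system down=occurs, Pump set 2 down=occurs, Secondary rudder actuator 2 faulted=occurs → all inputs occur → occurs.

Yes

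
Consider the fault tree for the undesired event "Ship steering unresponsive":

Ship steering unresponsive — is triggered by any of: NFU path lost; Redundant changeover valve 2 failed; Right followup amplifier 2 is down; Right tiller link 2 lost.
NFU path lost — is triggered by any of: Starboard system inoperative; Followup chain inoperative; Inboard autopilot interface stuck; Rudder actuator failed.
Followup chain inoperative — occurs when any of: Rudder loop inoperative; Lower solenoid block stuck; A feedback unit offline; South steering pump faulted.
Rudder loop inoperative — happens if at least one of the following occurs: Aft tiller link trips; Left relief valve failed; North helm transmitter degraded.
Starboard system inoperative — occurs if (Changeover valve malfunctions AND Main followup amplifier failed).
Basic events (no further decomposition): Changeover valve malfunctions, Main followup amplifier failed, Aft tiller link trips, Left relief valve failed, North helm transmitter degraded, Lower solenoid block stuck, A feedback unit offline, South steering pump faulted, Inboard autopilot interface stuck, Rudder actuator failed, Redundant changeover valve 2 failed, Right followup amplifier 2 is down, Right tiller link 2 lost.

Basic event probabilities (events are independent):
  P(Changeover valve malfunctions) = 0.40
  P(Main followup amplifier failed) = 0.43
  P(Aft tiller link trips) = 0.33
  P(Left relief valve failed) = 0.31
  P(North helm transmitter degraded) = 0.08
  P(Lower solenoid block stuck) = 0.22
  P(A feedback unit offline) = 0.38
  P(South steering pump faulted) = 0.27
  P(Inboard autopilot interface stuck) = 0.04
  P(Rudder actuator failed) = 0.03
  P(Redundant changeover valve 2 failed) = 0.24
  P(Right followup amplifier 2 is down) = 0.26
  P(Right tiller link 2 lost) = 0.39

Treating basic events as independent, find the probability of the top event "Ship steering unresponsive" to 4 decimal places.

0.9603

P(Starboard system inoperative) [AND] = 0.40 × 0.43 = 0.172000
P(Rudder loop inoperative) [OR] = 1 − (1−0.33) × (1−0.31) × (1−0.08) = 0.574684
P(Followup chain inoperative) [OR] = 1 − (1−0.574684) × (1−0.22) × (1−0.38) × (1−0.27) = 0.849852
P(NFU path lost) [OR] = 1 − (1−0.172000) × (1−0.849852) × (1−0.04) × (1−0.03) = 0.884231
P(Ship steering unresponsive) [OR] = 1 − (1−0.884231) × (1−0.24) × (1−0.26) × (1−0.39) = 0.960284
Rounded to 4 decimal places: P(Ship steering unresponsive) ≈ 0.9603.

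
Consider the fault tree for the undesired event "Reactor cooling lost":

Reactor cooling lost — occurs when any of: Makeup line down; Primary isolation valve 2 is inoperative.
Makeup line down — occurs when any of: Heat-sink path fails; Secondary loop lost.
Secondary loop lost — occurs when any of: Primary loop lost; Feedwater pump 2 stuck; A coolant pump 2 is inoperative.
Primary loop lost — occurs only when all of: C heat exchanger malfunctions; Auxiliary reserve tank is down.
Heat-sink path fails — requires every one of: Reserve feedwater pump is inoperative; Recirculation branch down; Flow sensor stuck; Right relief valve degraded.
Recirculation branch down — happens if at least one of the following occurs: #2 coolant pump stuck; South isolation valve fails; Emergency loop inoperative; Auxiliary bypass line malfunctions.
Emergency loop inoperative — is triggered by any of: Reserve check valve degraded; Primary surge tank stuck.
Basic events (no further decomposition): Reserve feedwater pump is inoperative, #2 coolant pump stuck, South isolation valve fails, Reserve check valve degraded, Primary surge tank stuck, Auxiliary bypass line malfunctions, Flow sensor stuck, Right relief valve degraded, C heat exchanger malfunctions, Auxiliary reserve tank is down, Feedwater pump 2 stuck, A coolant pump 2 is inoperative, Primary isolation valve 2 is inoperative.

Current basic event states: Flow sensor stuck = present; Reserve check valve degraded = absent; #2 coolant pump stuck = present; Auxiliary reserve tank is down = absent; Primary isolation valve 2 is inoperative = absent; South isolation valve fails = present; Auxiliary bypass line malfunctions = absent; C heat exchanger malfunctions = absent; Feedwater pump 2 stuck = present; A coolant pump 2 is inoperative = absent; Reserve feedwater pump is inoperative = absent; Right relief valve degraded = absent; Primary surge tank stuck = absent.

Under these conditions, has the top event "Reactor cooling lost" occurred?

Emergency loop inoperative [OR]: Reserve check valve degraded=not, Primary surge tank stuck=not → no input occurs → does not occur.
Recirculation branch down [OR]: #2 coolant pump stuck=occurs, South isolation valve fails=occurs, Emergency loop inoperative=not, Auxiliary bypass line malfunctions=not → at least one input occurs → occurs.
Heat-sink path fails [AND]: Reserve feedwater pump is inoperative=not, Recirculation branch down=occurs, Flow sensor stuck=occurs, Right relief valve degraded=not → not all inputs occur → does not occur.
Primary loop lost [AND]: C heat exchanger malfunctions=not, Auxiliary reserve tank is down=not → not all inputs occur → does not occur.
Secondary loop lost [OR]: Primary loop lost=not, Feedwater pump 2 stuck=occurs, A coolant pump 2 is inoperative=not → at least one input occurs → occurs.
Makeup line down [OR]: Heat-sink path fails=not, Secondary loop lost=occurs → at least one input occurs → occurs.
Reactor cooling lost [OR]: Makeup line down=occurs, Primary isolation valve 2 is inoperative=not → at least one input occurs → occurs.

Yes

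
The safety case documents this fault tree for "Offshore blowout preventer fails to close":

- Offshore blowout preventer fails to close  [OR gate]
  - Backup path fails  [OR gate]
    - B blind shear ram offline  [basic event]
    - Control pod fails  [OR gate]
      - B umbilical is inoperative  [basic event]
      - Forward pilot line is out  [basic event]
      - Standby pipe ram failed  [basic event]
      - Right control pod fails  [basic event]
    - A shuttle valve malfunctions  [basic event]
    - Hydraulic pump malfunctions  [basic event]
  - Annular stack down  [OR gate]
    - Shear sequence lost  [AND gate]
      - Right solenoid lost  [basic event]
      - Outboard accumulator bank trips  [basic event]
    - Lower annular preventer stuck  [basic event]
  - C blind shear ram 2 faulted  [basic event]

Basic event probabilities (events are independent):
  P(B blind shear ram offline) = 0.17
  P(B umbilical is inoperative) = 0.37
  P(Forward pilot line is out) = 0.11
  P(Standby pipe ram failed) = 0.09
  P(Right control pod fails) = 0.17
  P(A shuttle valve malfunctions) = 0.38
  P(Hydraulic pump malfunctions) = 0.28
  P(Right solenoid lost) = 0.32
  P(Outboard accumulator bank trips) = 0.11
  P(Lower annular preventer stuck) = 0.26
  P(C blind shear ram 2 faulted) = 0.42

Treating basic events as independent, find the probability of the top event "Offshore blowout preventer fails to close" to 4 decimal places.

0.9350

P(Control pod fails) [OR] = 1 − (1−0.37) × (1−0.11) × (1−0.09) × (1−0.17) = 0.576503
P(Backup path fails) [OR] = 1 − (1−0.17) × (1−0.576503) × (1−0.38) × (1−0.28) = 0.843089
P(Shear sequence lost) [AND] = 0.32 × 0.11 = 0.035200
P(Annular stack down) [OR] = 1 − (1−0.035200) × (1−0.26) = 0.286048
P(Offshore blowout preventer fails to close) [OR] = 1 − (1−0.843089) × (1−0.286048) × (1−0.42) = 0.935024
Rounded to 4 decimal places: P(Offshore blowout preventer fails to close) ≈ 0.9350.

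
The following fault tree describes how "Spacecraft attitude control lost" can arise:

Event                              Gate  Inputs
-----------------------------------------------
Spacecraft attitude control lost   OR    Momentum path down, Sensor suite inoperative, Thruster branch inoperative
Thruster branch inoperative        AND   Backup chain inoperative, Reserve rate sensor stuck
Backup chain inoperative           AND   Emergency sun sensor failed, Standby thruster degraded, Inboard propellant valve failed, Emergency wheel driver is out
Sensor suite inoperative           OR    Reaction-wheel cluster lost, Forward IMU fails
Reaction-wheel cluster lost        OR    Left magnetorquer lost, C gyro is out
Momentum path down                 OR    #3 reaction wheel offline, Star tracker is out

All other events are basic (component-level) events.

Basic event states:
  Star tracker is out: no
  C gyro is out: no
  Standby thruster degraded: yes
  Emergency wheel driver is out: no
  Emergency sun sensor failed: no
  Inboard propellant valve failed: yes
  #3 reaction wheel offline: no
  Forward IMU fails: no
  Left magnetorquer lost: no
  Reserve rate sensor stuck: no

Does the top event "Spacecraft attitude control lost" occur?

Momentum path down [OR]: #3 reaction wheel offline=not, Star tracker is out=not → no input occurs → does not occur.
Reaction-wheel cluster lost [OR]: Left magnetorquer lost=not, C gyro is out=not → no input occurs → does not occur.
Sensor suite inoperative [OR]: Reaction-wheel cluster lost=not, Forward IMU fails=not → no input occurs → does not occur.
Backup chain inoperative [AND]: Emergency sun sensor failed=not, Standby thruster degraded=occurs, Inboard propellant valve failed=occurs, Emergency wheel driver is out=not → not all inputs occur → does not occur.
Thruster branch inoperative [AND]: Backup chain inoperative=not, Reserve rate sensor stuck=not → not all inputs occur → does not occur.
Spacecraft attitude control lost [OR]: Momentum path down=not, Sensor suite inoperative=not, Thruster branch inoperative=not → no input occurs → does not occur.

No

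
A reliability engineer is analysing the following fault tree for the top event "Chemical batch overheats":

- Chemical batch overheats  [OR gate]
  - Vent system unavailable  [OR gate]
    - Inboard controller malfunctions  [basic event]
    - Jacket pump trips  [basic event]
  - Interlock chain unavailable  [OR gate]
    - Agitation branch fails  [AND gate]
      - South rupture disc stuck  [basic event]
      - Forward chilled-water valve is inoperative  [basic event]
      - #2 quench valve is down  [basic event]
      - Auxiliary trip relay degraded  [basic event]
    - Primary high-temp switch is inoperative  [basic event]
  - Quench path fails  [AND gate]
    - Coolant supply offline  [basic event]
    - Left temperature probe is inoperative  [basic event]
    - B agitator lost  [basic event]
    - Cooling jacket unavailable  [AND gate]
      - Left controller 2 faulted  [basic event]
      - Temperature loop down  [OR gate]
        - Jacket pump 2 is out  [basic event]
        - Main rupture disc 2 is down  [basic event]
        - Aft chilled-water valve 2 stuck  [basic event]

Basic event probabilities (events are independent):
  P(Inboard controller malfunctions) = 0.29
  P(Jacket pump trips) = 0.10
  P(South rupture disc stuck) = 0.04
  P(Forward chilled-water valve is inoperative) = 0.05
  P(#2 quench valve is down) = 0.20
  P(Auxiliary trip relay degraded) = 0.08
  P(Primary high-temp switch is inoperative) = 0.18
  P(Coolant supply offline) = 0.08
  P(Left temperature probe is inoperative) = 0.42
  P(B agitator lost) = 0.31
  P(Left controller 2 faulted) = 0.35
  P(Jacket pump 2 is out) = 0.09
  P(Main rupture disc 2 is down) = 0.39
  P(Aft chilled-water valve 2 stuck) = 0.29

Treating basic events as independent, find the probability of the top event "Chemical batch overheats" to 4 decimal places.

0.4772

P(Vent system unavailable) [OR] = 1 − (1−0.29) × (1−0.10) = 0.361000
P(Agitation branch fails) [AND] = 0.04 × 0.05 × 0.20 × 0.08 = 0.000032
P(Interlock chain unavailable) [OR] = 1 − (1−0.000032) × (1−0.18) = 0.180026
P(Temperature loop down) [OR] = 1 − (1−0.09) × (1−0.39) × (1−0.29) = 0.605879
P(Cooling jacket unavailable) [AND] = 0.35 × 0.605879 = 0.212058
P(Quench path fails) [AND] = 0.08 × 0.42 × 0.31 × 0.212058 = 0.002209
P(Chemical batch overheats) [OR] = 1 − (1−0.361000) × (1−0.180026) × (1−0.002209) = 0.477194
Rounded to 4 decimal places: P(Chemical batch overheats) ≈ 0.4772.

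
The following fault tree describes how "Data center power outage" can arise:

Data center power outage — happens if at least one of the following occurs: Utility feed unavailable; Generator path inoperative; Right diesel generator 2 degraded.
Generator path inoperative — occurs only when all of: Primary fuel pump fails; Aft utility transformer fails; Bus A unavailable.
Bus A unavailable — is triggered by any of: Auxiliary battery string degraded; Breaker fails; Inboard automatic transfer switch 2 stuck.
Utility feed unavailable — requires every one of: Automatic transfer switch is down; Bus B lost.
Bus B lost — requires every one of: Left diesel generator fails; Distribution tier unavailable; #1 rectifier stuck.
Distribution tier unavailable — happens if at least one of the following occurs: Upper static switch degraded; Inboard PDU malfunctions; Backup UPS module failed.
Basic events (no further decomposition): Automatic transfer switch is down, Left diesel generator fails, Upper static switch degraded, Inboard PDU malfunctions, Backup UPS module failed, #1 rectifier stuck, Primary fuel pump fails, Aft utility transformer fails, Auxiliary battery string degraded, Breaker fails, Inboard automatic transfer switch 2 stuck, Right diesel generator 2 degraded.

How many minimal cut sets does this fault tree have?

Distribution tier unavailable [OR]: union of children's cut sets → 3 cut set(s).
Bus B lost [AND]: one cut set from each child combined → 1 × 3 × 1 = 3 cut set(s).
Utility feed unavailable [AND]: one cut set from each child combined → 1 × 3 = 3 cut set(s).
Bus A unavailable [OR]: union of children's cut sets → 3 cut set(s).
Generator path inoperative [AND]: one cut set from each child combined → 1 × 1 × 3 = 3 cut set(s).
Data center power outage [OR]: union of children's cut sets → 7 cut set(s).
Minimal cut sets: {#1 rectifier stuck, Automatic transfer switch is down, Left diesel generator fails, Upper static switch degraded}; {#1 rectifier stuck, Automatic transfer switch is down, Inboard PDU malfunctions, Left diesel generator fails}; {#1 rectifier stuck, Automatic transfer switch is down, Backup UPS module failed, Left diesel generator fails}; {Aft utility transformer fails, Auxiliary battery string degraded, Primary fuel pump fails}; {Aft utility transformer fails, Breaker fails, Primary fuel pump fails}; {Aft utility transformer fails, Inboard automatic transfer switch 2 stuck, Primary fuel pump fails}; {Right diesel generator 2 degraded}.

7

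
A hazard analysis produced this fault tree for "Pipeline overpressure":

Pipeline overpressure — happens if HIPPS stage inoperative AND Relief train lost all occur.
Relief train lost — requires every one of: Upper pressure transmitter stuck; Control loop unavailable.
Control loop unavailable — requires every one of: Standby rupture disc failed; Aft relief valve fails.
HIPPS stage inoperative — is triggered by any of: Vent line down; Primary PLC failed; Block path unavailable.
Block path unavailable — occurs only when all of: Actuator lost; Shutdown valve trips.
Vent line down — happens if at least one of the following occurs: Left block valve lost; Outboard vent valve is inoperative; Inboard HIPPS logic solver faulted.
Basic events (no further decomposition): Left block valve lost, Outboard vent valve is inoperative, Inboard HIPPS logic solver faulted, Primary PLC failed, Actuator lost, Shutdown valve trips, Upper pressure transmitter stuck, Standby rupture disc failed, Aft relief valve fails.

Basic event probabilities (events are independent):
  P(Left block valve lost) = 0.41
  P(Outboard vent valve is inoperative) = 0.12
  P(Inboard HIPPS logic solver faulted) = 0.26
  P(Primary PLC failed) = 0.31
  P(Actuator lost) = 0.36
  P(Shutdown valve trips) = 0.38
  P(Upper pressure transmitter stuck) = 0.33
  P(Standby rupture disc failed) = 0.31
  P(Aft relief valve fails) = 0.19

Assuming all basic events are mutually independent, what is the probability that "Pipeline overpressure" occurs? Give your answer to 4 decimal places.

P(Vent line down) [OR] = 1 − (1−0.41) × (1−0.12) × (1−0.26) = 0.615792
P(Block path unavailable) [AND] = 0.36 × 0.38 = 0.136800
P(HIPPS stage inoperative) [OR] = 1 − (1−0.615792) × (1−0.31) × (1−0.136800) = 0.771163
P(Control loop unavailable) [AND] = 0.31 × 0.19 = 0.058900
P(Relief train lost) [AND] = 0.33 × 0.058900 = 0.019437
P(Pipeline overpressure) [AND] = 0.771163 × 0.019437 = 0.014989
Rounded to 4 decimal places: P(Pipeline overpressure) ≈ 0.0150.

0.0150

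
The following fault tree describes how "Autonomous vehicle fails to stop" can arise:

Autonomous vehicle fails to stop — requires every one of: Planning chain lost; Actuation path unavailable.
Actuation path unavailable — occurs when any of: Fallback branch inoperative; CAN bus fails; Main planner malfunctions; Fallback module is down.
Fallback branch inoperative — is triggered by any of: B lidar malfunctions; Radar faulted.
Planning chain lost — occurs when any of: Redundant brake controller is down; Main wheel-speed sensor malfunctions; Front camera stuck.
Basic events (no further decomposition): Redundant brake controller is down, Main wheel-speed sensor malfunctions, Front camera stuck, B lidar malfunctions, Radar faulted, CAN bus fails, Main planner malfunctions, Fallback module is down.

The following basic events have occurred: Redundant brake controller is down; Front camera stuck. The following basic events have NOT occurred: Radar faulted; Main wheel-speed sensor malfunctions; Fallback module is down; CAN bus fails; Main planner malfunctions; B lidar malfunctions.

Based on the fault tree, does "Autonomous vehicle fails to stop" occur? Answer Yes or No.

Planning chain lost [OR]: Redundant brake controller is down=occurs, Main wheel-speed sensor malfunctions=not, Front camera stuck=occurs → at least one input occurs → occurs.
Fallback branch inoperative [OR]: B lidar malfunctions=not, Radar faulted=not → no input occurs → does not occur.
Actuation path unavailable [OR]: Fallback branch inoperative=not, CAN bus fails=not, Main planner malfunctions=not, Fallback module is down=not → no input occurs → does not occur.
Autonomous vehicle fails to stop [AND]: Planning chain lost=occurs, Actuation path unavailable=not → not all inputs occur → does not occur.

No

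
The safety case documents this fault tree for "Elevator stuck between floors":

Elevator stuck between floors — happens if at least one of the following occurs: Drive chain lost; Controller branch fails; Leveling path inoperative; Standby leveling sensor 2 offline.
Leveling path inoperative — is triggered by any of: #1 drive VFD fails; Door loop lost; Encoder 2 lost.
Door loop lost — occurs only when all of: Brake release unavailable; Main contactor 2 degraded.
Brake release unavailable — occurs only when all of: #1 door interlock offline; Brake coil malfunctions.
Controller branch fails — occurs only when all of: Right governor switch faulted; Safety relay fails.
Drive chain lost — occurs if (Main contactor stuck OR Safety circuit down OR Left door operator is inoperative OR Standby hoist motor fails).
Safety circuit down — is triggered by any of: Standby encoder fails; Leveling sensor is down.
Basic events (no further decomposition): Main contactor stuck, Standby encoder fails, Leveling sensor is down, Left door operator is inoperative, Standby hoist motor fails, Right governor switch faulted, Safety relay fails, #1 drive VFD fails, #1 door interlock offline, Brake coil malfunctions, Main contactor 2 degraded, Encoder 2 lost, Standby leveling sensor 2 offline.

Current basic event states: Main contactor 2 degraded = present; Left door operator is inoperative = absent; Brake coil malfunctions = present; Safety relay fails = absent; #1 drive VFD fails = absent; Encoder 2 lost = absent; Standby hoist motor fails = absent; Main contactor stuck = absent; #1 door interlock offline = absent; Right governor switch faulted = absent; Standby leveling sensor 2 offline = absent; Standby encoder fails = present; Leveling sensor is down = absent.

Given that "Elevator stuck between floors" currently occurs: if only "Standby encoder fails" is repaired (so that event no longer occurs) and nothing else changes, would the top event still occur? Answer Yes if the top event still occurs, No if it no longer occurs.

Counterfactual: set "Standby encoder fails" to not occurred.
Safety circuit down [OR]: Standby encoder fails=not, Leveling sensor is down=not → no input occurs → does not occur.
Drive chain lost [OR]: Main contactor stuck=not, Safety circuit down=not, Left door operator is inoperative=not, Standby hoist motor fails=not → no input occurs → does not occur.
Controller branch fails [AND]: Right governor switch faulted=not, Safety relay fails=not → not all inputs occur → does not occur.
Brake release unavailable [AND]: #1 door interlock offline=not, Brake coil malfunctions=occurs → not all inputs occur → does not occur.
Door loop lost [AND]: Brake release unavailable=not, Main contactor 2 degraded=occurs → not all inputs occur → does not occur.
Leveling path inoperative [OR]: #1 drive VFD fails=not, Door loop lost=not, Encoder 2 lost=not → no input occurs → does not occur.
Elevator stuck between floors [OR]: Drive chain lost=not, Controller branch fails=not, Leveling path inoperative=not, Standby leveling sensor 2 offline=not → no input occurs → does not occur.

No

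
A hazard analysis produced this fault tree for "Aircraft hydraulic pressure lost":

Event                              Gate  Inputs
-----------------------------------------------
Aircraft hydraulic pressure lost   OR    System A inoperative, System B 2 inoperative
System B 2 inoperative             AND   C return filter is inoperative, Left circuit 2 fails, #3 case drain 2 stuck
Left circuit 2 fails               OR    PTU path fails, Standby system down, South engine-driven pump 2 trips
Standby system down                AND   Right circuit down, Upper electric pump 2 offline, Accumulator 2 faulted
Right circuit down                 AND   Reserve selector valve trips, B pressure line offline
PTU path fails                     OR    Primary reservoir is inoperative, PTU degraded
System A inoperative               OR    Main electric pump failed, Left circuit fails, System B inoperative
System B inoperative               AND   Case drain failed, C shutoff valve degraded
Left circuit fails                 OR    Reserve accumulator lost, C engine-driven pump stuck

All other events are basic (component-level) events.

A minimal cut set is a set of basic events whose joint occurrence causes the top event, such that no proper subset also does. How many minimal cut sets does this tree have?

Left circuit fails [OR]: union of children's cut sets → 2 cut set(s).
System B inoperative [AND]: one cut set from each child combined → 1 × 1 = 1 cut set(s).
System A inoperative [OR]: union of children's cut sets → 4 cut set(s).
PTU path fails [OR]: union of children's cut sets → 2 cut set(s).
Right circuit down [AND]: one cut set from each child combined → 1 × 1 = 1 cut set(s).
Standby system down [AND]: one cut set from each child combined → 1 × 1 × 1 = 1 cut set(s).
Left circuit 2 fails [OR]: union of children's cut sets → 4 cut set(s).
System B 2 inoperative [AND]: one cut set from each child combined → 1 × 4 × 1 = 4 cut set(s).
Aircraft hydraulic pressure lost [OR]: union of children's cut sets → 8 cut set(s).
Minimal cut sets: {Main electric pump failed}; {Reserve accumulator lost}; {C engine-driven pump stuck}; {C shutoff valve degraded, Case drain failed}; {#3 case drain 2 stuck, C return filter is inoperative, Primary reservoir is inoperative}; {#3 case drain 2 stuck, C return filter is inoperative, PTU degraded}; {#3 case drain 2 stuck, Accumulator 2 faulted, B pressure line offline, C return filter is inoperative, Reserve selector valve trips, Upper electric pump 2 offline}; {#3 case drain 2 stuck, C return filter is inoperative, South engine-driven pump 2 trips}.

8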